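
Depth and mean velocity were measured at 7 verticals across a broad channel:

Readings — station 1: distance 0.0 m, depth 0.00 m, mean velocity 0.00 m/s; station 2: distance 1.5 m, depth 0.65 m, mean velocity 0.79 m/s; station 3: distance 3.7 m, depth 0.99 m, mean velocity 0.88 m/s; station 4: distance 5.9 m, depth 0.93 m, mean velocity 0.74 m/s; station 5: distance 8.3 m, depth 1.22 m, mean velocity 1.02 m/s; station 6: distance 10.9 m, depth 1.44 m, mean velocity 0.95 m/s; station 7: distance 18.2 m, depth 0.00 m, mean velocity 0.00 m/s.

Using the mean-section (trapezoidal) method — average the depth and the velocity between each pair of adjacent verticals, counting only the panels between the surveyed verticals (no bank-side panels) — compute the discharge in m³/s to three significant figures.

11.6 m³/s

Panel 1-2: Δb = 1.5 m, d̄ = (0.00+0.65)/2 = 0.325, v̄ = (0.00+0.79)/2 = 0.395 → q = 1.5×0.325×0.395 = 0.1926 m³/s
Panel 2-3: Δb = 2.2 m, d̄ = (0.65+0.99)/2 = 0.82, v̄ = (0.79+0.88)/2 = 0.835 → q = 2.2×0.82×0.835 = 1.506 m³/s
Panel 3-4: Δb = 2.2 m, d̄ = (0.99+0.93)/2 = 0.96, v̄ = (0.88+0.74)/2 = 0.81 → q = 2.2×0.96×0.81 = 1.711 m³/s
Panel 4-5: Δb = 2.4 m, d̄ = (0.93+1.22)/2 = 1.075, v̄ = (0.74+1.02)/2 = 0.88 → q = 2.4×1.075×0.88 = 2.270 m³/s
Panel 5-6: Δb = 2.6 m, d̄ = (1.22+1.44)/2 = 1.33, v̄ = (1.02+0.95)/2 = 0.985 → q = 2.6×1.33×0.985 = 3.406 m³/s
Panel 6-7: Δb = 7.3 m, d̄ = (1.44+0.00)/2 = 0.72, v̄ = (0.95+0.00)/2 = 0.475 → q = 7.3×0.72×0.475 = 2.497 m³/s
Q = Σ q = 11.58 m³/s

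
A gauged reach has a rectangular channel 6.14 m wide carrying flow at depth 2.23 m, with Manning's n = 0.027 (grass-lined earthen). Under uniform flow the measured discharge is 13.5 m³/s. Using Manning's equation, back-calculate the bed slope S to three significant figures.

0.000504

A = b·y = 6.14 × 2.23 = 13.69 m²
P = b + 2y = 6.14 + 2×2.23 = 10.60 m
R = A/P = 13.69/10.60 = 1.292 m
S = (Q·n / (1·A·R^(2/3)))² = (13.5×0.027 / (1×13.69×1.186))² = 0.0005038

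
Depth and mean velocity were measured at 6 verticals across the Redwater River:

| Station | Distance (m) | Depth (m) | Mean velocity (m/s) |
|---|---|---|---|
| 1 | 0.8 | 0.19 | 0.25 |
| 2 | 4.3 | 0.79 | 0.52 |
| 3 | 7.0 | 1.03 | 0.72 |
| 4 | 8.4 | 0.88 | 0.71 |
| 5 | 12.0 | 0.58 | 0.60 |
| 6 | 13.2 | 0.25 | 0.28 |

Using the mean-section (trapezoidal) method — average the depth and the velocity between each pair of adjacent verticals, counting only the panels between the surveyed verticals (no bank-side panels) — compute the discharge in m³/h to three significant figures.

18300 m³/h

Panel 1-2: Δb = 3.5 m, d̄ = (0.19+0.79)/2 = 0.49, v̄ = (0.25+0.52)/2 = 0.385 → q = 3.5×0.49×0.385 = 0.6603 m³/s
Panel 2-3: Δb = 2.7 m, d̄ = (0.79+1.03)/2 = 0.91, v̄ = (0.52+0.72)/2 = 0.62 → q = 2.7×0.91×0.62 = 1.523 m³/s
Panel 3-4: Δb = 1.4 m, d̄ = (1.03+0.88)/2 = 0.955, v̄ = (0.72+0.71)/2 = 0.715 → q = 1.4×0.955×0.715 = 0.9560 m³/s
Panel 4-5: Δb = 3.6 m, d̄ = (0.88+0.58)/2 = 0.73, v̄ = (0.71+0.60)/2 = 0.655 → q = 3.6×0.73×0.655 = 1.721 m³/s
Panel 5-6: Δb = 1.2 m, d̄ = (0.58+0.25)/2 = 0.415, v̄ = (0.60+0.28)/2 = 0.44 → q = 1.2×0.415×0.44 = 0.2191 m³/s
Q = Σ q = 5.080 m³/s
= 5.080 × 3600 = 18290 m³/h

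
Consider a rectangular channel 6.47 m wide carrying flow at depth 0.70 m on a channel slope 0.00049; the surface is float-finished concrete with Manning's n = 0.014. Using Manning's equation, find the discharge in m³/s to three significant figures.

4.95 m³/s

A = b·y = 6.47 × 0.70 = 4.529 m²
P = b + 2y = 6.47 + 2×0.70 = 7.870 m
R = A/P = 4.529/7.870 = 0.5755 m
Q = (1/n)·A·R^(2/3)·S^(1/2) = (1/0.014) × 4.529 × 0.5755^(2/3) × 0.00049^(1/2) = 4.954 m³/s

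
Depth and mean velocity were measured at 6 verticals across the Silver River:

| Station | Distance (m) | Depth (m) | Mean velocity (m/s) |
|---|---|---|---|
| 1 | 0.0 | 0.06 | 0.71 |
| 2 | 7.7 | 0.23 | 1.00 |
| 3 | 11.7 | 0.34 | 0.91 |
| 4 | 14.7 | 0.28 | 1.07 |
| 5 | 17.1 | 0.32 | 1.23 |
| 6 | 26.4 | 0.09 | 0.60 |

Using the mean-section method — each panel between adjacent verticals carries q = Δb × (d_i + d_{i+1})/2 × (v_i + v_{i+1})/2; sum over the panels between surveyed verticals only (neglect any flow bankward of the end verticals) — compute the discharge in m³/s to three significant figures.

Panel 1-2: Δb = 7.7 m, d̄ = (0.06+0.23)/2 = 0.145, v̄ = (0.71+1.00)/2 = 0.855 → q = 7.7×0.145×0.855 = 0.9546 m³/s
Panel 2-3: Δb = 4 m, d̄ = (0.23+0.34)/2 = 0.285, v̄ = (1.00+0.91)/2 = 0.955 → q = 4×0.285×0.955 = 1.089 m³/s
Panel 3-4: Δb = 3 m, d̄ = (0.34+0.28)/2 = 0.31, v̄ = (0.91+1.07)/2 = 0.99 → q = 3×0.31×0.99 = 0.9207 m³/s
Panel 4-5: Δb = 2.4 m, d̄ = (0.28+0.32)/2 = 0.3, v̄ = (1.07+1.23)/2 = 1.15 → q = 2.4×0.3×1.15 = 0.8280 m³/s
Panel 5-6: Δb = 9.3 m, d̄ = (0.32+0.09)/2 = 0.205, v̄ = (1.23+0.60)/2 = 0.915 → q = 9.3×0.205×0.915 = 1.744 m³/s
Q = Σ q = 5.536 m³/s

5.54 m³/s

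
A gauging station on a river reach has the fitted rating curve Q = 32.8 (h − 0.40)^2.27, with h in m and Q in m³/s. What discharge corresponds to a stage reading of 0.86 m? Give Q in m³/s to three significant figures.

Q = 32.8 × (0.86 − 0.40)^2.27 = 32.8 × 0.46^2.27 = 5.628 m³/s

5.63 m³/s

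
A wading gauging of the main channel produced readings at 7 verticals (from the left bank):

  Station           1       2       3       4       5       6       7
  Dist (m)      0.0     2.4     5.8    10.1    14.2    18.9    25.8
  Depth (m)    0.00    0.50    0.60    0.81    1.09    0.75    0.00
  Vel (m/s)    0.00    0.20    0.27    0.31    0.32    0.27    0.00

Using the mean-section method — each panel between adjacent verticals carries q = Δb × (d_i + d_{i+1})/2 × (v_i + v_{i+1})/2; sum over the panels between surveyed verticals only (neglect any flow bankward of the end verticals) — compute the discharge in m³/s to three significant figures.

Panel 1-2: Δb = 2.4 m, d̄ = (0.00+0.50)/2 = 0.25, v̄ = (0.00+0.20)/2 = 0.1 → q = 2.4×0.25×0.1 = 0.06000 m³/s
Panel 2-3: Δb = 3.4 m, d̄ = (0.50+0.60)/2 = 0.55, v̄ = (0.20+0.27)/2 = 0.235 → q = 3.4×0.55×0.235 = 0.4395 m³/s
Panel 3-4: Δb = 4.3 m, d̄ = (0.60+0.81)/2 = 0.705, v̄ = (0.27+0.31)/2 = 0.29 → q = 4.3×0.705×0.29 = 0.8791 m³/s
Panel 4-5: Δb = 4.1 m, d̄ = (0.81+1.09)/2 = 0.95, v̄ = (0.31+0.32)/2 = 0.315 → q = 4.1×0.95×0.315 = 1.227 m³/s
Panel 5-6: Δb = 4.7 m, d̄ = (1.09+0.75)/2 = 0.92, v̄ = (0.32+0.27)/2 = 0.295 → q = 4.7×0.92×0.295 = 1.276 m³/s
Panel 6-7: Δb = 6.9 m, d̄ = (0.75+0.00)/2 = 0.375, v̄ = (0.27+0.00)/2 = 0.135 → q = 6.9×0.375×0.135 = 0.3493 m³/s
Q = Σ q = 4.230 m³/s

4.23 m³/s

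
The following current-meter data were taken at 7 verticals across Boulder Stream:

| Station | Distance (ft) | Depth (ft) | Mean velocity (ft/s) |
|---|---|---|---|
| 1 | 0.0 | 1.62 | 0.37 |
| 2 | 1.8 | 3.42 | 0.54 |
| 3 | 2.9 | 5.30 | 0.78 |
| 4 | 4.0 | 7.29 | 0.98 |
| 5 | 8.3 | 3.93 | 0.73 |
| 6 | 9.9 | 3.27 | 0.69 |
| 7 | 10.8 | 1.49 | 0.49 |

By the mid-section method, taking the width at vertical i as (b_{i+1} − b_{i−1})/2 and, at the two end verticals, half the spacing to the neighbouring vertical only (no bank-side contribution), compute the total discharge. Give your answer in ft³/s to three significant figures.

38.7 ft³/s

w_1 = (1.8 − 0.0)/2 = 0.9 ft; q_1 = 0.37 × 1.62 × 0.9 = 0.5395 ft³/s
w_2 = (2.9 − 0.0)/2 = 1.45 ft; q_2 = 0.54 × 3.42 × 1.45 = 2.678 ft³/s
w_3 = (4.0 − 1.8)/2 = 1.1 ft; q_3 = 0.78 × 5.30 × 1.1 = 4.547 ft³/s
w_4 = (8.3 − 2.9)/2 = 2.7 ft; q_4 = 0.98 × 7.29 × 2.7 = 19.29 ft³/s
w_5 = (9.9 − 4.0)/2 = 2.95 ft; q_5 = 0.73 × 3.93 × 2.95 = 8.463 ft³/s
w_6 = (10.8 − 8.3)/2 = 1.25 ft; q_6 = 0.69 × 3.27 × 1.25 = 2.820 ft³/s
w_7 = (10.8 − 9.9)/2 = 0.45 ft; q_7 = 0.49 × 1.49 × 0.45 = 0.3285 ft³/s
Q = Σ qᵢ = 38.67 ft³/s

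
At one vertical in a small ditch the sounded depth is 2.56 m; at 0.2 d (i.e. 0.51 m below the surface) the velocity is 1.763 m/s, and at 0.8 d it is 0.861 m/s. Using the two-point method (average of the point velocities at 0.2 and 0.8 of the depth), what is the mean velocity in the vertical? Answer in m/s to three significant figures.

v̄ = (1.763 + 0.861) / 2 = 1.312 m/s

1.31 m/s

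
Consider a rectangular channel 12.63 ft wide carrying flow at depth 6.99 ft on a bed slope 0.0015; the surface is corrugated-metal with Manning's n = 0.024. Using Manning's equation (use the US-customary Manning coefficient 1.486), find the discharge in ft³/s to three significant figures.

A = b·y = 12.63 × 6.99 = 88.28 ft²
P = b + 2y = 12.63 + 2×6.99 = 26.61 ft
R = A/P = 88.28/26.61 = 3.318 ft
Q = (1.486/n)·A·R^(2/3)·S^(1/2) = (1.486/0.024) × 88.28 × 3.318^(2/3) × 0.0015^(1/2) = 470.9 ft³/s

471 ft³/s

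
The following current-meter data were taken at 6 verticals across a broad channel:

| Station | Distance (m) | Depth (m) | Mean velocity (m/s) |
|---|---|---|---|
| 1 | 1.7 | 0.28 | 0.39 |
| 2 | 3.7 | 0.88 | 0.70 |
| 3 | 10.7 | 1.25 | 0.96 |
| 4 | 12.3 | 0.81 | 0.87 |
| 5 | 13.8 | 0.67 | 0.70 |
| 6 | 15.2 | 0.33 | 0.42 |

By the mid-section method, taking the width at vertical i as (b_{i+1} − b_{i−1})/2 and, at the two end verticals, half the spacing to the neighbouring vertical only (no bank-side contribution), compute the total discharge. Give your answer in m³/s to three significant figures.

w_1 = (3.7 − 1.7)/2 = 1 m; q_1 = 0.39 × 0.28 × 1 = 0.1092 m³/s
w_2 = (10.7 − 1.7)/2 = 4.5 m; q_2 = 0.70 × 0.88 × 4.5 = 2.772 m³/s
w_3 = (12.3 − 3.7)/2 = 4.3 m; q_3 = 0.96 × 1.25 × 4.3 = 5.160 m³/s
w_4 = (13.8 − 10.7)/2 = 1.55 m; q_4 = 0.87 × 0.81 × 1.55 = 1.092 m³/s
w_5 = (15.2 − 12.3)/2 = 1.45 m; q_5 = 0.70 × 0.67 × 1.45 = 0.6801 m³/s
w_6 = (15.2 − 13.8)/2 = 0.7 m; q_6 = 0.42 × 0.33 × 0.7 = 0.09702 m³/s
Q = Σ qᵢ = 9.911 m³/s

9.91 m³/s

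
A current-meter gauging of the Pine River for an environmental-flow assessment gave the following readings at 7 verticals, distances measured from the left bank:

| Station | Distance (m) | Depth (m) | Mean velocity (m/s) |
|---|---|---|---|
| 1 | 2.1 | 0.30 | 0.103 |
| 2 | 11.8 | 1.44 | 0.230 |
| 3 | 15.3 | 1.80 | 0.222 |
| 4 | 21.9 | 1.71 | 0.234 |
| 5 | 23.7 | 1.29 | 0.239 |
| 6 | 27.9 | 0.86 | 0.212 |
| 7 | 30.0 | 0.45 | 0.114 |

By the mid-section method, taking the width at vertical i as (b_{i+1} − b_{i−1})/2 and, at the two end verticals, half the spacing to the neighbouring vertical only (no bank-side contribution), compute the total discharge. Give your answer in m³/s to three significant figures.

w_1 = (11.8 − 2.1)/2 = 4.85 m; q_1 = 0.103 × 0.30 × 4.85 = 0.1499 m³/s
w_2 = (15.3 − 2.1)/2 = 6.6 m; q_2 = 0.230 × 1.44 × 6.6 = 2.186 m³/s
w_3 = (21.9 − 11.8)/2 = 5.05 m; q_3 = 0.222 × 1.80 × 5.05 = 2.018 m³/s
w_4 = (23.7 − 15.3)/2 = 4.2 m; q_4 = 0.234 × 1.71 × 4.2 = 1.681 m³/s
w_5 = (27.9 − 21.9)/2 = 3 m; q_5 = 0.239 × 1.29 × 3 = 0.9249 m³/s
w_6 = (30.0 − 23.7)/2 = 3.15 m; q_6 = 0.212 × 0.86 × 3.15 = 0.5743 m³/s
w_7 = (30.0 − 27.9)/2 = 1.05 m; q_7 = 0.114 × 0.45 × 1.05 = 0.05387 m³/s
Q = Σ qᵢ = 7.587 m³/s

7.59 m³/s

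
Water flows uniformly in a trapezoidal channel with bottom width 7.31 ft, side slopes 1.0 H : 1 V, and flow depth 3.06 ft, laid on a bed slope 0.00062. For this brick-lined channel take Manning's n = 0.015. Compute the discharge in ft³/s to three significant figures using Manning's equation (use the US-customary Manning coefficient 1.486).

124 ft³/s

A = (b + z·y)·y = (7.31 + 1.0×3.06)×3.06 = 31.73 ft²
P = b + 2y√(1+z²) = 7.31 + 2×3.06×√(1+1.0²) = 15.96 ft
R = A/P = 31.73/15.96 = 1.988 ft
Q = (1.486/n)·A·R^(2/3)·S^(1/2) = (1.486/0.015) × 31.73 × 1.988^(2/3) × 0.00062^(1/2) = 123.7 ft³/s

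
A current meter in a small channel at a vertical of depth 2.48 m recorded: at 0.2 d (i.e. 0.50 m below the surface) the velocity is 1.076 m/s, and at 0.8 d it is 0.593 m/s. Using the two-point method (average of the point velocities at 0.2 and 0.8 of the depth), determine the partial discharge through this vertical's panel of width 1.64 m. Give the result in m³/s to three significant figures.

3.39 m³/s

v̄ = (1.076 + 0.593) / 2 = 0.8345 m/s
q = v̄ × d × w = 0.8345 × 2.48 × 1.64 = 3.394 m³/s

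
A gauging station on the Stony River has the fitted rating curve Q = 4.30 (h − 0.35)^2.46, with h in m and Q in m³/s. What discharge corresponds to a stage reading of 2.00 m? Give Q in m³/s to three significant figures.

14.7 m³/s

Q = 4.30 × (2.00 − 0.35)^2.46 = 4.30 × 1.65^2.46 = 14.74 m³/s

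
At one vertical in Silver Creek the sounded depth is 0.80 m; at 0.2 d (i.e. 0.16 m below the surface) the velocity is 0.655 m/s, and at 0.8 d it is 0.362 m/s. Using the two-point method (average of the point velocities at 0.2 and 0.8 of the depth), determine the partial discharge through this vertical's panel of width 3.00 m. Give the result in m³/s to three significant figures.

1.22 m³/s

v̄ = (0.655 + 0.362) / 2 = 0.5085 m/s
q = v̄ × d × w = 0.5085 × 0.80 × 3.00 = 1.220 m³/s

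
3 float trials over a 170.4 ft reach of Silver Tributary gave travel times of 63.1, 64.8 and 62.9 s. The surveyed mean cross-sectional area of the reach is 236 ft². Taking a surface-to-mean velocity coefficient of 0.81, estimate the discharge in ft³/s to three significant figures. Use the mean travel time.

t̄ = (63.1 + 64.8 + 62.9) / 3 = 63.6 s
v_surface = L / t̄ = 170.4 / 63.6 = 2.679 ft/s
v_mean = 0.81 × 2.679 = 2.170 ft/s
Q = A × v_mean = 236 × 2.170 = 512.2 ft³/s

512 ft³/s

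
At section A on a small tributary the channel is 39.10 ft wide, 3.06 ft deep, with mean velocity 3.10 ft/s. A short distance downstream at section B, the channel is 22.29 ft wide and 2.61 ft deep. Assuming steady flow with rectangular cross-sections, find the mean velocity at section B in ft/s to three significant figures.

6.38 ft/s

Q = A₁V₁ = (39.10×3.06) × 3.10 = 370.9 ft³/s
A₂ = 22.29 × 2.61 = 58.18 ft²
V₂ = Q/A₂ = 370.9/58.18 = 6.375 ft/s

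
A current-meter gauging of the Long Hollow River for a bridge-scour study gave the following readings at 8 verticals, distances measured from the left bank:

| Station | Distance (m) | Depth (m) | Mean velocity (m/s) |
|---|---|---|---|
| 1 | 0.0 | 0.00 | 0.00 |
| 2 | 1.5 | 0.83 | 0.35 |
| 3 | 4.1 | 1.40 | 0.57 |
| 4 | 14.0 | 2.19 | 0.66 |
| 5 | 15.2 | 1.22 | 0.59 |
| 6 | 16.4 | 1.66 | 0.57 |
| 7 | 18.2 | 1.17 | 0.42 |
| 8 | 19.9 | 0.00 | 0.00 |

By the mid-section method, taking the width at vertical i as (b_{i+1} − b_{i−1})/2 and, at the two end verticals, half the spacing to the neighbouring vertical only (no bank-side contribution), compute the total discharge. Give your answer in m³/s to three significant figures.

16.7 m³/s

w_2 = (4.1 − 0.0)/2 = 2.05 m; q_2 = 0.35 × 0.83 × 2.05 = 0.5955 m³/s
w_3 = (14.0 − 1.5)/2 = 6.25 m; q_3 = 0.57 × 1.40 × 6.25 = 4.988 m³/s
w_4 = (15.2 − 4.1)/2 = 5.55 m; q_4 = 0.66 × 2.19 × 5.55 = 8.022 m³/s
w_5 = (16.4 − 14.0)/2 = 1.2 m; q_5 = 0.59 × 1.22 × 1.2 = 0.8638 m³/s
w_6 = (18.2 − 15.2)/2 = 1.5 m; q_6 = 0.57 × 1.66 × 1.5 = 1.419 m³/s
w_7 = (19.9 − 16.4)/2 = 1.75 m; q_7 = 0.42 × 1.17 × 1.75 = 0.8600 m³/s
Stations 1, 8 contribute zero (depth or velocity is 0).
Q = Σ qᵢ = 16.75 m³/s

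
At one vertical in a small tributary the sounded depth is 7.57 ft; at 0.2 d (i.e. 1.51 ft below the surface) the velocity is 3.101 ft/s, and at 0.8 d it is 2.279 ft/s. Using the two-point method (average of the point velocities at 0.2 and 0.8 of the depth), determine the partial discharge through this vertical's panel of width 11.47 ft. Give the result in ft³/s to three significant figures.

234 ft³/s

v̄ = (3.101 + 2.279) / 2 = 2.690 ft/s
q = v̄ × d × w = 2.690 × 7.57 × 11.47 = 233.6 ft³/s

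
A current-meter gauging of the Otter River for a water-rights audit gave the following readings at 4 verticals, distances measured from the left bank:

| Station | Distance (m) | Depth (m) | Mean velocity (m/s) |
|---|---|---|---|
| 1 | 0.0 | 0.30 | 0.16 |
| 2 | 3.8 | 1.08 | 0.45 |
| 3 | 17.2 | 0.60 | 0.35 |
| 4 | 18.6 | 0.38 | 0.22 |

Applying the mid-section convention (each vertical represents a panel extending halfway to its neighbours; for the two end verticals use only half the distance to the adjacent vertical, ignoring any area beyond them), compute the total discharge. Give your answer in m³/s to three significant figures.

5.88 m³/s

w_1 = (3.8 − 0.0)/2 = 1.9 m; q_1 = 0.16 × 0.30 × 1.9 = 0.09120 m³/s
w_2 = (17.2 − 0.0)/2 = 8.6 m; q_2 = 0.45 × 1.08 × 8.6 = 4.180 m³/s
w_3 = (18.6 − 3.8)/2 = 7.4 m; q_3 = 0.35 × 0.60 × 7.4 = 1.554 m³/s
w_4 = (18.6 − 17.2)/2 = 0.7 m; q_4 = 0.22 × 0.38 × 0.7 = 0.05852 m³/s
Q = Σ qᵢ = 5.883 m³/s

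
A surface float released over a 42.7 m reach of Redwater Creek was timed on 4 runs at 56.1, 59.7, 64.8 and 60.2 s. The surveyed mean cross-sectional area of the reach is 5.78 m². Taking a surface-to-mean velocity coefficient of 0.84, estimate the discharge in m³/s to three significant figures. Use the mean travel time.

3.44 m³/s

t̄ = (56.1 + 59.7 + 64.8 + 60.2) / 4 = 60.2 s
v_surface = L / t̄ = 42.7 / 60.2 = 0.7093 m/s
v_mean = 0.84 × 0.7093 = 0.5958 m/s
Q = A × v_mean = 5.78 × 0.5958 = 3.444 m³/s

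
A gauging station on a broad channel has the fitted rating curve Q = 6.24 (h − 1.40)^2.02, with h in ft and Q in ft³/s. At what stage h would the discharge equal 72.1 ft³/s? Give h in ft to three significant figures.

4.76 ft

h − h₀ = (Q/C)^(1/b) = (72.1/6.24)^(1/2.02) = 3.358 ft
h = 1.40 + 3.358 = 4.758 ft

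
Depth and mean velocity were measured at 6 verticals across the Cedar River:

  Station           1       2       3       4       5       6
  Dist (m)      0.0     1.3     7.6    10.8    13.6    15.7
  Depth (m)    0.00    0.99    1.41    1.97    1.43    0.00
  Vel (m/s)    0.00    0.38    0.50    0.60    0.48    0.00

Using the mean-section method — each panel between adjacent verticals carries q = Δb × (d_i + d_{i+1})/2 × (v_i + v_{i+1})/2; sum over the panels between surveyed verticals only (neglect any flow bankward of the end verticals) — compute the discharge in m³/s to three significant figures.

Panel 1-2: Δb = 1.3 m, d̄ = (0.00+0.99)/2 = 0.495, v̄ = (0.00+0.38)/2 = 0.19 → q = 1.3×0.495×0.19 = 0.1223 m³/s
Panel 2-3: Δb = 6.3 m, d̄ = (0.99+1.41)/2 = 1.2, v̄ = (0.38+0.50)/2 = 0.44 → q = 6.3×1.2×0.44 = 3.326 m³/s
Panel 3-4: Δb = 3.2 m, d̄ = (1.41+1.97)/2 = 1.69, v̄ = (0.50+0.60)/2 = 0.55 → q = 3.2×1.69×0.55 = 2.974 m³/s
Panel 4-5: Δb = 2.8 m, d̄ = (1.97+1.43)/2 = 1.7, v̄ = (0.60+0.48)/2 = 0.54 → q = 2.8×1.7×0.54 = 2.570 m³/s
Panel 5-6: Δb = 2.1 m, d̄ = (1.43+0.00)/2 = 0.715, v̄ = (0.48+0.00)/2 = 0.24 → q = 2.1×0.715×0.24 = 0.3604 m³/s
Q = Σ q = 9.354 m³/s

9.35 m³/s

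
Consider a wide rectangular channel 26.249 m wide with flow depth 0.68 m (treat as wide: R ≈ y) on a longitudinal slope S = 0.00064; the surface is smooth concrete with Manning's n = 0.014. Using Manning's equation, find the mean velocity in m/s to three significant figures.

1.40 m/s

A = b·y = 26.249 × 0.68 = 17.85 m²
Wide channel: R ≈ y = 0.68 m
Q = (1/n)·A·R^(2/3)·S^(1/2) = (1/0.014) × 17.85 × 0.6800^(2/3) × 0.00064^(1/2) = 24.94 m³/s
V = Q/A = 24.94/17.85 = 1.397 m/s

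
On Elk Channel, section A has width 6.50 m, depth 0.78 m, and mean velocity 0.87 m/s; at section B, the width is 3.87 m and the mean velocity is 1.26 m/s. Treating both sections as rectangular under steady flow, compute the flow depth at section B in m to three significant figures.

0.905 m

Q = A₁V₁ = (6.50×0.78) × 0.87 = 4.411 m³/s
d₂ = Q/(b₂ V₂) = 4.411/(3.87×1.26) = 0.9046 m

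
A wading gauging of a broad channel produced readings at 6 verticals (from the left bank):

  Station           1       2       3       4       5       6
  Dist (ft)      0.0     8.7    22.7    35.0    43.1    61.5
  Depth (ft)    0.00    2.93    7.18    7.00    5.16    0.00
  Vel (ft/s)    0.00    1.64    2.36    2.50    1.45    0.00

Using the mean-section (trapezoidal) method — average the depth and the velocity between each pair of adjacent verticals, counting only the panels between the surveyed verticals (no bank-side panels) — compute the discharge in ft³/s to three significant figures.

496 ft³/s

Panel 1-2: Δb = 8.7 ft, d̄ = (0.00+2.93)/2 = 1.465, v̄ = (0.00+1.64)/2 = 0.82 → q = 8.7×1.465×0.82 = 10.45 ft³/s
Panel 2-3: Δb = 14 ft, d̄ = (2.93+7.18)/2 = 5.055, v̄ = (1.64+2.36)/2 = 2 → q = 14×5.055×2 = 141.5 ft³/s
Panel 3-4: Δb = 12.3 ft, d̄ = (7.18+7.00)/2 = 7.09, v̄ = (2.36+2.50)/2 = 2.43 → q = 12.3×7.09×2.43 = 211.9 ft³/s
Panel 4-5: Δb = 8.1 ft, d̄ = (7.00+5.16)/2 = 6.08, v̄ = (2.50+1.45)/2 = 1.975 → q = 8.1×6.08×1.975 = 97.26 ft³/s
Panel 5-6: Δb = 18.4 ft, d̄ = (5.16+0.00)/2 = 2.58, v̄ = (1.45+0.00)/2 = 0.725 → q = 18.4×2.58×0.725 = 34.42 ft³/s
Q = Σ q = 495.6 ft³/s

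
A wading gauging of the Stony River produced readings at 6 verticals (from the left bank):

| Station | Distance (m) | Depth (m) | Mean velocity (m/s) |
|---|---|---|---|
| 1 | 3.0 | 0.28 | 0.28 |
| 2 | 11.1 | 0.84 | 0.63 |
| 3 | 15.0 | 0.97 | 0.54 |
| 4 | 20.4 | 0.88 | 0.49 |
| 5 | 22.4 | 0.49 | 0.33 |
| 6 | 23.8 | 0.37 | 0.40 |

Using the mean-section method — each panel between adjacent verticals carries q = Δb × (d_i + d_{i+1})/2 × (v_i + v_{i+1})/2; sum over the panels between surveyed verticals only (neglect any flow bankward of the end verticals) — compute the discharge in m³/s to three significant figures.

Panel 1-2: Δb = 8.1 m, d̄ = (0.28+0.84)/2 = 0.56, v̄ = (0.28+0.63)/2 = 0.455 → q = 8.1×0.56×0.455 = 2.064 m³/s
Panel 2-3: Δb = 3.9 m, d̄ = (0.84+0.97)/2 = 0.905, v̄ = (0.63+0.54)/2 = 0.585 → q = 3.9×0.905×0.585 = 2.065 m³/s
Panel 3-4: Δb = 5.4 m, d̄ = (0.97+0.88)/2 = 0.925, v̄ = (0.54+0.49)/2 = 0.515 → q = 5.4×0.925×0.515 = 2.572 m³/s
Panel 4-5: Δb = 2 m, d̄ = (0.88+0.49)/2 = 0.685, v̄ = (0.49+0.33)/2 = 0.41 → q = 2×0.685×0.41 = 0.5617 m³/s
Panel 5-6: Δb = 1.4 m, d̄ = (0.49+0.37)/2 = 0.43, v̄ = (0.33+0.40)/2 = 0.365 → q = 1.4×0.43×0.365 = 0.2197 m³/s
Q = Σ q = 7.482 m³/s

7.48 m³/s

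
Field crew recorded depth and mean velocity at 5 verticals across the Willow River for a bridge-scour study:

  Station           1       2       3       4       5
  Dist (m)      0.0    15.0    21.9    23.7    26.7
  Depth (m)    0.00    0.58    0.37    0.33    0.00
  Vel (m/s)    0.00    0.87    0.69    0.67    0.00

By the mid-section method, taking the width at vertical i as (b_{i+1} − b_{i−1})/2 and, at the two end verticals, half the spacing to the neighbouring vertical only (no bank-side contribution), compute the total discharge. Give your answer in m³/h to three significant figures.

w_2 = (21.9 − 0.0)/2 = 10.95 m; q_2 = 0.87 × 0.58 × 10.95 = 5.525 m³/s
w_3 = (23.7 − 15.0)/2 = 4.35 m; q_3 = 0.69 × 0.37 × 4.35 = 1.111 m³/s
w_4 = (26.7 − 21.9)/2 = 2.4 m; q_4 = 0.67 × 0.33 × 2.4 = 0.5306 m³/s
Stations 1, 5 contribute zero (depth or velocity is 0).
Q = Σ qᵢ = 7.167 m³/s
= 7.167 × 3600 = 25800 m³/h

25800 m³/h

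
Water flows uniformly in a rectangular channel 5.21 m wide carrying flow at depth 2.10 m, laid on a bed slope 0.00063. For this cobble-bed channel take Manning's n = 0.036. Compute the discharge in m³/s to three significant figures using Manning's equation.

8.43 m³/s

A = b·y = 5.21 × 2.10 = 10.94 m²
P = b + 2y = 5.21 + 2×2.10 = 9.410 m
R = A/P = 10.94/9.410 = 1.163 m
Q = (1/n)·A·R^(2/3)·S^(1/2) = (1/0.036) × 10.94 × 1.163^(2/3) × 0.00063^(1/2) = 8.435 m³/s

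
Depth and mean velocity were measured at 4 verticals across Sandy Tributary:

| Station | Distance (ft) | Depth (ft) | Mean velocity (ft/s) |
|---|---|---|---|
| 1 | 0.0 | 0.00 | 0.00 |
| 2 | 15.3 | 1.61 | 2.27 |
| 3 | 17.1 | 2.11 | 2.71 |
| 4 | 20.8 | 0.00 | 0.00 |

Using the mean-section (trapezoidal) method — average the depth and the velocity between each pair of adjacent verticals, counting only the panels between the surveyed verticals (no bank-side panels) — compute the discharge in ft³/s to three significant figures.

27.6 ft³/s

Panel 1-2: Δb = 15.3 ft, d̄ = (0.00+1.61)/2 = 0.805, v̄ = (0.00+2.27)/2 = 1.135 → q = 15.3×0.805×1.135 = 13.98 ft³/s
Panel 2-3: Δb = 1.8 ft, d̄ = (1.61+2.11)/2 = 1.86, v̄ = (2.27+2.71)/2 = 2.49 → q = 1.8×1.86×2.49 = 8.337 ft³/s
Panel 3-4: Δb = 3.7 ft, d̄ = (2.11+0.00)/2 = 1.055, v̄ = (2.71+0.00)/2 = 1.355 → q = 3.7×1.055×1.355 = 5.289 ft³/s
Q = Σ q = 27.60 ft³/s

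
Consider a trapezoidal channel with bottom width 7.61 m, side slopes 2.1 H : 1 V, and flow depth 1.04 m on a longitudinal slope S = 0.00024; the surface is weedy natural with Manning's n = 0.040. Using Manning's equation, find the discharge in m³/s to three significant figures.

3.45 m³/s

A = (b + z·y)·y = (7.61 + 2.1×1.04)×1.04 = 10.19 m²
P = b + 2y√(1+z²) = 7.61 + 2×1.04×√(1+2.1²) = 12.45 m
R = A/P = 10.19/12.45 = 0.8183 m
Q = (1/n)·A·R^(2/3)·S^(1/2) = (1/0.040) × 10.19 × 0.8183^(2/3) × 0.00024^(1/2) = 3.451 m³/s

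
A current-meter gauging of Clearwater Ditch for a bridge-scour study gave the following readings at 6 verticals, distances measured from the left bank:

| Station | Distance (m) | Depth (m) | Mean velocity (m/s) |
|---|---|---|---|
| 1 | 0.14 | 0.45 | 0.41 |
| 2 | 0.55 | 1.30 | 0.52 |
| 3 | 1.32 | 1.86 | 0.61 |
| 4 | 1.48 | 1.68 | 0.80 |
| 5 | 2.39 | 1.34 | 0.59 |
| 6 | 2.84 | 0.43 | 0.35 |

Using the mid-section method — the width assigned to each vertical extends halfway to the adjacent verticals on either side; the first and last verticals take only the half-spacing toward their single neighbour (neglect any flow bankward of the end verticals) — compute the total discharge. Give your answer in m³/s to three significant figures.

w_1 = (0.55 − 0.14)/2 = 0.205 m; q_1 = 0.41 × 0.45 × 0.205 = 0.03782 m³/s
w_2 = (1.32 − 0.14)/2 = 0.59 m; q_2 = 0.52 × 1.30 × 0.59 = 0.3988 m³/s
w_3 = (1.48 − 0.55)/2 = 0.465 m; q_3 = 0.61 × 1.86 × 0.465 = 0.5276 m³/s
w_4 = (2.39 − 1.32)/2 = 0.535 m; q_4 = 0.80 × 1.68 × 0.535 = 0.7190 m³/s
w_5 = (2.84 − 1.48)/2 = 0.68 m; q_5 = 0.59 × 1.34 × 0.68 = 0.5376 m³/s
w_6 = (2.84 − 2.39)/2 = 0.225 m; q_6 = 0.35 × 0.43 × 0.225 = 0.03386 m³/s
Q = Σ qᵢ = 2.255 m³/s

2.25 m³/s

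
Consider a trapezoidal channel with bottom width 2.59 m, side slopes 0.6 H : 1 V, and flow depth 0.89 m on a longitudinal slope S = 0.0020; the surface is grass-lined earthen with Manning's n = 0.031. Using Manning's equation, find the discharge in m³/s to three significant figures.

A = (b + z·y)·y = (2.59 + 0.6×0.89)×0.89 = 2.780 m²
P = b + 2y√(1+z²) = 2.59 + 2×0.89×√(1+0.6²) = 4.666 m
R = A/P = 2.780/4.666 = 0.5959 m
Q = (1/n)·A·R^(2/3)·S^(1/2) = (1/0.031) × 2.780 × 0.5959^(2/3) × 0.0020^(1/2) = 2.840 m³/s

2.84 m³/s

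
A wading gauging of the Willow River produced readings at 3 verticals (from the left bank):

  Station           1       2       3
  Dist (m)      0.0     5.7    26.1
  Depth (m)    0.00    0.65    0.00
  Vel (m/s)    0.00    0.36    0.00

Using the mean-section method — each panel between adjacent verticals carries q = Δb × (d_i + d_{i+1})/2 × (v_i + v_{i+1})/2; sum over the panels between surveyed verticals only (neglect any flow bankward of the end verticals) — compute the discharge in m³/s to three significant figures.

Panel 1-2: Δb = 5.7 m, d̄ = (0.00+0.65)/2 = 0.325, v̄ = (0.00+0.36)/2 = 0.18 → q = 5.7×0.325×0.18 = 0.3335 m³/s
Panel 2-3: Δb = 20.4 m, d̄ = (0.65+0.00)/2 = 0.325, v̄ = (0.36+0.00)/2 = 0.18 → q = 20.4×0.325×0.18 = 1.193 m³/s
Q = Σ q = 1.527 m³/s

1.53 m³/s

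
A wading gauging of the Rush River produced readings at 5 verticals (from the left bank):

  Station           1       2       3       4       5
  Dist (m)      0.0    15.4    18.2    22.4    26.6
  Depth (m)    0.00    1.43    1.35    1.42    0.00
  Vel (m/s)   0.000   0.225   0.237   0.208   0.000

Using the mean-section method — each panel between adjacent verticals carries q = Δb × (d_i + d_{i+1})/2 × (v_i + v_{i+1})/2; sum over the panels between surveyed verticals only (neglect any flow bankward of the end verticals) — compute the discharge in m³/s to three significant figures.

Panel 1-2: Δb = 15.4 m, d̄ = (0.00+1.43)/2 = 0.715, v̄ = (0.000+0.225)/2 = 0.1125 → q = 15.4×0.715×0.1125 = 1.239 m³/s
Panel 2-3: Δb = 2.8 m, d̄ = (1.43+1.35)/2 = 1.39, v̄ = (0.225+0.237)/2 = 0.231 → q = 2.8×1.39×0.231 = 0.8991 m³/s
Panel 3-4: Δb = 4.2 m, d̄ = (1.35+1.42)/2 = 1.385, v̄ = (0.237+0.208)/2 = 0.2225 → q = 4.2×1.385×0.2225 = 1.294 m³/s
Panel 4-5: Δb = 4.2 m, d̄ = (1.42+0.00)/2 = 0.71, v̄ = (0.208+0.000)/2 = 0.104 → q = 4.2×0.71×0.104 = 0.3101 m³/s
Q = Σ q = 3.742 m³/s

3.74 m³/s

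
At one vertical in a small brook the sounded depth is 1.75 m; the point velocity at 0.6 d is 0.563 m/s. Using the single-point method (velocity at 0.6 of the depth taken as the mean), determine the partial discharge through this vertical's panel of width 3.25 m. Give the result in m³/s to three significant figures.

v̄ = v₀.₆ = 0.563 m/s
q = v̄ × d × w = 0.5630 × 1.75 × 3.25 = 3.202 m³/s

3.20 m³/s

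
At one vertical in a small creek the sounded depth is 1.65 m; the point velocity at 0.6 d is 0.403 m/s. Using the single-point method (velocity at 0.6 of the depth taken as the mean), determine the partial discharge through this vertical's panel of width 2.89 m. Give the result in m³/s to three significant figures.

v̄ = v₀.₆ = 0.403 m/s
q = v̄ × d × w = 0.4030 × 1.65 × 2.89 = 1.922 m³/s

1.92 m³/s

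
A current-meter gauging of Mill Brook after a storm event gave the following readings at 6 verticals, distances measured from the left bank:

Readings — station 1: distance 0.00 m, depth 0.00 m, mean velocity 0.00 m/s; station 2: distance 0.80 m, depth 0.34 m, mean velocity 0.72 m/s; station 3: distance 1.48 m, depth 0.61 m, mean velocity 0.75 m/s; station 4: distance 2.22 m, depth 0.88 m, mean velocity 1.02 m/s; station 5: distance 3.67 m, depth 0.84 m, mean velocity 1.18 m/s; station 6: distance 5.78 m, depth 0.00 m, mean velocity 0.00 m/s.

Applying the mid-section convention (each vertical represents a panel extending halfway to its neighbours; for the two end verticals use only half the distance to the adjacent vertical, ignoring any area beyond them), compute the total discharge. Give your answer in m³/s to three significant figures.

w_2 = (1.48 − 0.00)/2 = 0.74 m; q_2 = 0.72 × 0.34 × 0.74 = 0.1812 m³/s
w_3 = (2.22 − 0.80)/2 = 0.71 m; q_3 = 0.75 × 0.61 × 0.71 = 0.3248 m³/s
w_4 = (3.67 − 1.48)/2 = 1.095 m; q_4 = 1.02 × 0.88 × 1.095 = 0.9829 m³/s
w_5 = (5.78 − 2.22)/2 = 1.78 m; q_5 = 1.18 × 0.84 × 1.78 = 1.764 m³/s
Stations 1, 6 contribute zero (depth or velocity is 0).
Q = Σ qᵢ = 3.253 m³/s

3.25 m³/s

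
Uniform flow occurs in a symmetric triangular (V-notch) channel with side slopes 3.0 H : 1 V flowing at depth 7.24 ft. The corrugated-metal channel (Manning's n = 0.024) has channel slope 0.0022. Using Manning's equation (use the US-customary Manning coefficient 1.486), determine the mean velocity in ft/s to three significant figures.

A = z·y² = 3.0×7.24² = 157.3 ft²
P = 2y√(1+z²) = 2×7.24×√(1+3.0²) = 45.79 ft
R = A/P = 157.3/45.79 = 3.434 ft
Q = (1.486/n)·A·R^(2/3)·S^(1/2) = (1.486/0.024) × 157.3 × 3.434^(2/3) × 0.0022^(1/2) = 1040 ft³/s
V = Q/A = 1040/157.3 = 6.611 ft/s

6.61 ft/s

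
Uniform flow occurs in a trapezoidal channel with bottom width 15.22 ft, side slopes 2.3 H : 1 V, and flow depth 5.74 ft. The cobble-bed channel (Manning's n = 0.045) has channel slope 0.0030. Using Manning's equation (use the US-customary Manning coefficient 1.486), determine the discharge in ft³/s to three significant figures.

A = (b + z·y)·y = (15.22 + 2.3×5.74)×5.74 = 163.1 ft²
P = b + 2y√(1+z²) = 15.22 + 2×5.74×√(1+2.3²) = 44.01 ft
R = A/P = 163.1/44.01 = 3.707 ft
Q = (1.486/n)·A·R^(2/3)·S^(1/2) = (1.486/0.045) × 163.1 × 3.707^(2/3) × 0.0030^(1/2) = 706.7 ft³/s

707 ft³/s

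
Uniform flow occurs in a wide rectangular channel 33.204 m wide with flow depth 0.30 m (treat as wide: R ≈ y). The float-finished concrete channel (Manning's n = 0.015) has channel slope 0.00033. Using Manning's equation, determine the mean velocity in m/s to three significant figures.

A = b·y = 33.204 × 0.30 = 9.961 m²
Wide channel: R ≈ y = 0.30 m
Q = (1/n)·A·R^(2/3)·S^(1/2) = (1/0.015) × 9.961 × 0.3000^(2/3) × 0.00033^(1/2) = 5.406 m³/s
V = Q/A = 5.406/9.961 = 0.5427 m/s

0.543 m/s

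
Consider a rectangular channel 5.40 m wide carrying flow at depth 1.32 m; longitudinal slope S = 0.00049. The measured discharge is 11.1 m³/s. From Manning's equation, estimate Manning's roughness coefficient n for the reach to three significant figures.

0.0131

A = b·y = 5.40 × 1.32 = 7.128 m²
P = b + 2y = 5.40 + 2×1.32 = 8.040 m
R = A/P = 7.128/8.040 = 0.8866 m
n = (1/Q)·A·R^(2/3)·S^(1/2) = (1/11.1) × 7.128 × 0.9229 × 0.02214 = 0.01312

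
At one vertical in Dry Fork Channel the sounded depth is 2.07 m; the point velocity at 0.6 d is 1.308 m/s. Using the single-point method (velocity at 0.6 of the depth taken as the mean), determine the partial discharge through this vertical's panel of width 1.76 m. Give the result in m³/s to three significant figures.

v̄ = v₀.₆ = 1.308 m/s
q = v̄ × d × w = 1.308 × 2.07 × 1.76 = 4.765 m³/s

4.77 m³/s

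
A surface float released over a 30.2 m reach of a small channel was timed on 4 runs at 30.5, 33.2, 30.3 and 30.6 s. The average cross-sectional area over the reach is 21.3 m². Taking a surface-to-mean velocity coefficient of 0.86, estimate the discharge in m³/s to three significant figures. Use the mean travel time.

t̄ = (30.5 + 33.2 + 30.3 + 30.6) / 4 = 31.15 s
v_surface = L / t̄ = 30.2 / 31.15 = 0.9695 m/s
v_mean = 0.86 × 0.9695 = 0.8338 m/s
Q = A × v_mean = 21.3 × 0.8338 = 17.76 m³/s

17.8 m³/s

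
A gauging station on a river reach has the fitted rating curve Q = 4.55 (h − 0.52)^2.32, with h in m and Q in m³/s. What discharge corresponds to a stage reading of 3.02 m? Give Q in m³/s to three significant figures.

Q = 4.55 × (3.02 − 0.52)^2.32 = 4.55 × 2.5^2.32 = 38.13 m³/s

38.1 m³/s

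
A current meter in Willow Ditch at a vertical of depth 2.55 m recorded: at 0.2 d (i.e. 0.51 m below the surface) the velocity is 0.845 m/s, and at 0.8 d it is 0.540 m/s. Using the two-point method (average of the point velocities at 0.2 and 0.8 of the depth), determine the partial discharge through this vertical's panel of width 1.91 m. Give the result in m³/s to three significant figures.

v̄ = (0.845 + 0.540) / 2 = 0.6925 m/s
q = v̄ × d × w = 0.6925 × 2.55 × 1.91 = 3.373 m³/s

3.37 m³/s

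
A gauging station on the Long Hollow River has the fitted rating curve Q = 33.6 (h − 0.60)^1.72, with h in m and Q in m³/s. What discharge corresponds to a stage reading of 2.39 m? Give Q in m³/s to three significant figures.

Q = 33.6 × (2.39 − 0.60)^1.72 = 33.6 × 1.79^1.72 = 91.46 m³/s

91.5 m³/s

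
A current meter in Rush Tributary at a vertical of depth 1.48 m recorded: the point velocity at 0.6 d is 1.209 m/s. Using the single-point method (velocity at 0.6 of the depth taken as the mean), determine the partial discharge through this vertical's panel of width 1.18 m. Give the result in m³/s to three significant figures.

2.11 m³/s

v̄ = v₀.₆ = 1.209 m/s
q = v̄ × d × w = 1.209 × 1.48 × 1.18 = 2.111 m³/s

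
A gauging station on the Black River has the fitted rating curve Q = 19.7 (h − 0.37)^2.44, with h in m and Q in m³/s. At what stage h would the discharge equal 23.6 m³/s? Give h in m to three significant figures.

h − h₀ = (Q/C)^(1/b) = (23.6/19.7)^(1/2.44) = 1.077 m
h = 0.37 + 1.077 = 1.447 m

1.45 m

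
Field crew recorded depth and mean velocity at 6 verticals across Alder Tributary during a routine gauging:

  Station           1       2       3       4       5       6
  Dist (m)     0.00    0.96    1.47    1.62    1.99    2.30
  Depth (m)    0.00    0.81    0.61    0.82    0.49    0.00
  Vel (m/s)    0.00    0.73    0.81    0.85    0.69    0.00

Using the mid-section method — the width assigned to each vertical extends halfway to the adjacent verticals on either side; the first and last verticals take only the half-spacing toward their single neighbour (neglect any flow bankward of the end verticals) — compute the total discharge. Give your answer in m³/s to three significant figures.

w_2 = (1.47 − 0.00)/2 = 0.735 m; q_2 = 0.73 × 0.81 × 0.735 = 0.4346 m³/s
w_3 = (1.62 − 0.96)/2 = 0.33 m; q_3 = 0.81 × 0.61 × 0.33 = 0.1631 m³/s
w_4 = (1.99 − 1.47)/2 = 0.26 m; q_4 = 0.85 × 0.82 × 0.26 = 0.1812 m³/s
w_5 = (2.30 − 1.62)/2 = 0.34 m; q_5 = 0.69 × 0.49 × 0.34 = 0.1150 m³/s
Stations 1, 6 contribute zero (depth or velocity is 0).
Q = Σ qᵢ = 0.8938 m³/s

0.894 m³/s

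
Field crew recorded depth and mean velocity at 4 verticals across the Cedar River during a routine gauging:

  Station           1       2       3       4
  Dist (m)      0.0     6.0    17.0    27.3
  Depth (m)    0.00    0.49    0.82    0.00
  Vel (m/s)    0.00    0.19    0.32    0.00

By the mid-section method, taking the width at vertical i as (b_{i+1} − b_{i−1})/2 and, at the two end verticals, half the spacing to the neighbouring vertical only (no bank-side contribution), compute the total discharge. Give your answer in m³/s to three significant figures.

3.59 m³/s

w_2 = (17.0 − 0.0)/2 = 8.5 m; q_2 = 0.19 × 0.49 × 8.5 = 0.7914 m³/s
w_3 = (27.3 − 6.0)/2 = 10.65 m; q_3 = 0.32 × 0.82 × 10.65 = 2.795 m³/s
Stations 1, 4 contribute zero (depth or velocity is 0).
Q = Σ qᵢ = 3.586 m³/s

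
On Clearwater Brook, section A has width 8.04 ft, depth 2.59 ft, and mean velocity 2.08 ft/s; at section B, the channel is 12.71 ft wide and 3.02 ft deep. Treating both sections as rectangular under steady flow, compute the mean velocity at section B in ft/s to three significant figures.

Q = A₁V₁ = (8.04×2.59) × 2.08 = 43.31 ft³/s
A₂ = 12.71 × 3.02 = 38.38 ft²
V₂ = Q/A₂ = 43.31/38.38 = 1.128 ft/s

1.13 ft/s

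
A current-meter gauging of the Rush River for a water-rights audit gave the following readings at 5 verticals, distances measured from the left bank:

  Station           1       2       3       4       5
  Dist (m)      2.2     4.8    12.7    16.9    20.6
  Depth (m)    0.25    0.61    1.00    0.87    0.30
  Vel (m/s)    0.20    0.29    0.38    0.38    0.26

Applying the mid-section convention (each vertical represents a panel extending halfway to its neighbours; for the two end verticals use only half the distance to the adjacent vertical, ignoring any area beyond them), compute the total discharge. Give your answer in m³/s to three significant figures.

w_1 = (4.8 − 2.2)/2 = 1.3 m; q_1 = 0.20 × 0.25 × 1.3 = 0.06500 m³/s
w_2 = (12.7 − 2.2)/2 = 5.25 m; q_2 = 0.29 × 0.61 × 5.25 = 0.9287 m³/s
w_3 = (16.9 − 4.8)/2 = 6.05 m; q_3 = 0.38 × 1.00 × 6.05 = 2.299 m³/s
w_4 = (20.6 − 12.7)/2 = 3.95 m; q_4 = 0.38 × 0.87 × 3.95 = 1.306 m³/s
w_5 = (20.6 − 16.9)/2 = 1.85 m; q_5 = 0.26 × 0.30 × 1.85 = 0.1443 m³/s
Q = Σ qᵢ = 4.743 m³/s

4.74 m³/s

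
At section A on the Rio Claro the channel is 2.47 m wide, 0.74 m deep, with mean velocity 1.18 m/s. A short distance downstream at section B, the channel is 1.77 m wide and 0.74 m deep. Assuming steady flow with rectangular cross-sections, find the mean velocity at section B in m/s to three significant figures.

1.65 m/s

Q = A₁V₁ = (2.47×0.74) × 1.18 = 2.157 m³/s
A₂ = 1.77 × 0.74 = 1.310 m²
V₂ = Q/A₂ = 2.157/1.310 = 1.647 m/s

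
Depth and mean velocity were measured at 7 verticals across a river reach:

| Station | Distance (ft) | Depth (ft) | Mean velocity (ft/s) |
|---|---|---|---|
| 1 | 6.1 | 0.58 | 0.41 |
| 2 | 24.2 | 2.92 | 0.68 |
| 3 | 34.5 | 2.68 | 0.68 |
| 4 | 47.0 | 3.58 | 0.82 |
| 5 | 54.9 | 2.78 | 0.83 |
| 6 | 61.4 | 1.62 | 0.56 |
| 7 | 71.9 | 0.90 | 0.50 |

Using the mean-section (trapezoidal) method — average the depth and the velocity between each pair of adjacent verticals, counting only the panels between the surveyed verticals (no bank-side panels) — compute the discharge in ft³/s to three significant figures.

104 ft³/s

Panel 1-2: Δb = 18.1 ft, d̄ = (0.58+2.92)/2 = 1.75, v̄ = (0.41+0.68)/2 = 0.545 → q = 18.1×1.75×0.545 = 17.26 ft³/s
Panel 2-3: Δb = 10.3 ft, d̄ = (2.92+2.68)/2 = 2.8, v̄ = (0.68+0.68)/2 = 0.68 → q = 10.3×2.8×0.68 = 19.61 ft³/s
Panel 3-4: Δb = 12.5 ft, d̄ = (2.68+3.58)/2 = 3.13, v̄ = (0.68+0.82)/2 = 0.75 → q = 12.5×3.13×0.75 = 29.34 ft³/s
Panel 4-5: Δb = 7.9 ft, d̄ = (3.58+2.78)/2 = 3.18, v̄ = (0.82+0.83)/2 = 0.825 → q = 7.9×3.18×0.825 = 20.73 ft³/s
Panel 5-6: Δb = 6.5 ft, d̄ = (2.78+1.62)/2 = 2.2, v̄ = (0.83+0.56)/2 = 0.695 → q = 6.5×2.2×0.695 = 9.939 ft³/s
Panel 6-7: Δb = 10.5 ft, d̄ = (1.62+0.90)/2 = 1.26, v̄ = (0.56+0.50)/2 = 0.53 → q = 10.5×1.26×0.53 = 7.012 ft³/s
Q = Σ q = 103.9 ft³/s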